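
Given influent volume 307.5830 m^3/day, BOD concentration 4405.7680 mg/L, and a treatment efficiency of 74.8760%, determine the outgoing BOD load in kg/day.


Load_in = volume * conc / 1000 = 307.5830 * 4405.7680 / 1000 = 1355.1393 kg/day
Removed = Load_in * eff / 100 = 1355.1393 * 74.8760 / 100 = 1014.6741 kg/day
Load_out = Load_in - Removed = 1355.1393 - 1014.6741 = 340.4652 kg/day


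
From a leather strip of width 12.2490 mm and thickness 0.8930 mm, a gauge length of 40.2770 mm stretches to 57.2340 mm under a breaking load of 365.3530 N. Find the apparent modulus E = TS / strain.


TS = F / (w * t) = 365.3530 / (12.2490 * 0.8930) = 33.4011 N/mm^2
strain = (Lf - L0) / L0 = (57.2340 - 40.2770) / 40.2770 = 0.4210
E = TS / strain = 33.4011 / 0.4210 = 79.3357 N/mm^2


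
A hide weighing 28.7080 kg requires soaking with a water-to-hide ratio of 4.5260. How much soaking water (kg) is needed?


Formula: Water = hide_weight * ratio
Substituting: Water = 28.7080 * 4.5260
Result: 129.9324 kg


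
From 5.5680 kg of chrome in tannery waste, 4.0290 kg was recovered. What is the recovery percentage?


Formula: Recovery = recovered / input * 100
Substituting: Recovery = 4.0290 / 5.5680 * 100
Result: 72.3599 %


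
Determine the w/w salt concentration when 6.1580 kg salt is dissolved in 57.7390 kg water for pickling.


Formula: Conc = salt / (water + salt) * 100
Substituting: Conc = 6.1580 / (57.7390 + 6.1580) * 100
Result: 9.6374 %


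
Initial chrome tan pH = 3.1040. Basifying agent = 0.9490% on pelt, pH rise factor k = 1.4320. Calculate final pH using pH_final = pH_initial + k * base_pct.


Formula: pH_final = pH_initial + k * base_pct
Substituting: pH_final = 3.1040 + 1.4320 * 0.9490
Result: 4.4630


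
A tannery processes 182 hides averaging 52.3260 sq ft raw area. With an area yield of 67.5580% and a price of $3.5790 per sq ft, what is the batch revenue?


Raw_total = N * avg_area = 182 * 52.3260 = 9523.3320 sq ft
Finished = Raw_total * yield / 100 = 9523.3320 * 67.5580 / 100 = 6433.7726 sq ft
Value = Finished * price = 6433.7726 * 3.5790 = 23026.4723 $


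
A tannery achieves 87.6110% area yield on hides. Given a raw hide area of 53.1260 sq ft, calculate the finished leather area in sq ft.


Formula: finished = raw * yield / 100
Substituting: finished = 53.1260 * 87.6110 / 100
Result: 46.5442 sq ft


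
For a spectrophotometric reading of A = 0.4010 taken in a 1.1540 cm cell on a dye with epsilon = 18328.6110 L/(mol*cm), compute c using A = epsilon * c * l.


Formula: c = A / (epsilon * l)
Substituting: c = 0.4010 / (18328.6110 * 1.1540)
Result: 1.8959e-05 mol/L


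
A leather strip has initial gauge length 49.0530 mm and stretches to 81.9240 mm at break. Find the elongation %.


Formula: Elongation = (Lf - L0) / L0 * 100
Substituting: Elongation = (81.9240 - 49.0530) / 49.0530 * 100
Result: 67.0112 %


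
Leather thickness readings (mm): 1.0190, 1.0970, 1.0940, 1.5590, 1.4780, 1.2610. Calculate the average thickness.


Formula: Average = sum / n
Substituting: Average = 7.5080 / 6
Result: 1.2513 mm


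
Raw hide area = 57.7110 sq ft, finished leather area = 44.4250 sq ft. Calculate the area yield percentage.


Formula: Yield = finished / raw * 100
Substituting: Yield = 44.4250 / 57.7110 * 100
Result: 76.9784 %


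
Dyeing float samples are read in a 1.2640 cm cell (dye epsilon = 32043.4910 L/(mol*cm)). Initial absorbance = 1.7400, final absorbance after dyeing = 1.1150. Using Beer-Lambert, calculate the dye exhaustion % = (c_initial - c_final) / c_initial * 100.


c_initial = A_i / (epsilon * l) = 1.7400 / (32043.4910 * 1.2640) = 4.2960e-05 mol/L
c_final = A_f / (epsilon * l) = 1.1150 / (32043.4910 * 1.2640) = 2.7529e-05 mol/L
Exhaustion = (c_initial - c_final) / c_initial * 100 = (4.2960e-05 - 2.7529e-05) / 4.2960e-05 * 100 = 35.9195 %


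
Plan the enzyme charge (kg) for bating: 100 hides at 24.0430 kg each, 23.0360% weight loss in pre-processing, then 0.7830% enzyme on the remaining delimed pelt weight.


Total_raw = N * avg_wt = 100 * 24.0430 = 2404.3000 kg
Substrate = Total_raw * (1 - loss/100) = 2404.3000 * (1 - 23.0360/100) = 1850.4455 kg
Enzyme = Substrate * pct / 100 = 1850.4455 * 0.7830 / 100 = 14.4890 kg


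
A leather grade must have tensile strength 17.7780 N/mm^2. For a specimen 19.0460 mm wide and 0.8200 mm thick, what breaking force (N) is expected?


Formula: F = TS * w * t
Substituting: F = 17.7780 * 19.0460 * 0.8200
Result: 277.6518 N


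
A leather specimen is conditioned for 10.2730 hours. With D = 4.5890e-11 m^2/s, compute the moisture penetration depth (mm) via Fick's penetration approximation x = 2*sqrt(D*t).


t = 10.2730 hr * 3600 = 36982.8000 s
D * t = 4.5890e-11 * 36982.8000 = 1.6971e-06
x = 2 * sqrt(D*t) = 2 * sqrt(1.6971e-06) = 0.00260549 m = 2.6055 mm


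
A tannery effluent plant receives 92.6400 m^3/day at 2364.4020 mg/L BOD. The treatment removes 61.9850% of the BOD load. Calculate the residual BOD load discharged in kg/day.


Load_in = volume * conc / 1000 = 92.6400 * 2364.4020 / 1000 = 219.0382 kg/day
Removed = Load_in * eff / 100 = 219.0382 * 61.9850 / 100 = 135.7708 kg/day
Load_out = Load_in - Removed = 219.0382 - 135.7708 = 83.2674 kg/day


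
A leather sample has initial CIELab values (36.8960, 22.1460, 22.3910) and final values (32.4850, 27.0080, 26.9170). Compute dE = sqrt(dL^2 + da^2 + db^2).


dL = -4.4110, da = 4.8620, db = 4.5260
dE = sqrt((-4.4110)^2 + 4.8620^2 + 4.5260^2) = 7.9737


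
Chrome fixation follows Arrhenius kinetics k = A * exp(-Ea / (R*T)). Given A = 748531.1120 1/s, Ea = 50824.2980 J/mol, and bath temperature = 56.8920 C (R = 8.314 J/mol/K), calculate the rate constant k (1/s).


T_K = T_C + 273.15 = 56.8920 + 273.15 = 330.0420 K
exponent = -Ea / (R * T_K) = -50824.2980 / (8.314 * 330.0420) = -18.5222
k = A * exp(exponent) = 748531.1120 * exp(-18.5222) = 0.00676283 1/s


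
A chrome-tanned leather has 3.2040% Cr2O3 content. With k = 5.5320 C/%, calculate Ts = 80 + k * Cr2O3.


Formula: Ts = 80 + k * Cr2O3
Substituting: Ts = 80 + 5.5320 * 3.2040
Result: 97.7245 C


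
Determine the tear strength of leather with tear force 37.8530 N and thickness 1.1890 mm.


Formula: Tear strength = force / thickness
Substituting: Tear strength = 37.8530 / 1.1890
Result: 31.8360 N/mm


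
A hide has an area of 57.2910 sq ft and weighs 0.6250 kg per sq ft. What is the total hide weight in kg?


Formula: Weight = area * weight_per_sqft
Substituting: Weight = 57.2910 * 0.6250
Result: 35.8069 kg


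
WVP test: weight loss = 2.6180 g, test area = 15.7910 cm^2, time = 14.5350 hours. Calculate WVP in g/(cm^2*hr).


Formula: WVP = loss / (area * time)
Substituting: WVP = 2.6180 / (15.7910 * 14.5350)
Result: 0.0114063 g/(cm^2*hr)


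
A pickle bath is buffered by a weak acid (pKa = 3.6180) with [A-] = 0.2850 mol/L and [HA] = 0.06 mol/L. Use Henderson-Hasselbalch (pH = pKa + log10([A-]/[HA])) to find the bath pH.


ratio = [A-] / [HA] = 0.2850 / 0.06 = 4.7500
log10(ratio) = 0.6767
pH = pKa + log10(ratio) = 3.6180 + 0.6767 = 4.2947


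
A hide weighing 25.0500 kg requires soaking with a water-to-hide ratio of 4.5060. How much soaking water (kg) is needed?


Formula: Water = hide_weight * ratio
Substituting: Water = 25.0500 * 4.5060
Result: 112.8753 kg


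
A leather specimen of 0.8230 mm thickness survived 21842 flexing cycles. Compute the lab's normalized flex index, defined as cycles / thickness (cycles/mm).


Formula: Index = cycles / thickness
Substituting: Index = 21842 / 0.8230
Result: 26539.4897 cycles/mm


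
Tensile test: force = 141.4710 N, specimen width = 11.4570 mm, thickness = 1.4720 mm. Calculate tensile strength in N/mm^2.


Formula: TS = force / (width * thickness)
Substituting: TS = 141.4710 / (11.4570 * 1.4720)
Result: 8.3886 N/mm^2


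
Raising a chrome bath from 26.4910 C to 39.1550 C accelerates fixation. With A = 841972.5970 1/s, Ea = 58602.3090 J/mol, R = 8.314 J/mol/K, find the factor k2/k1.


T1 = 26.4910 + 273.15 = 299.6410 K; T2 = 39.1550 + 273.15 = 312.3050 K
k1 = A * exp(-Ea/(R*T1)) = 841972.5970 * exp(-58602.3090/(8.314*299.6410)) = 5.1184e-05 1/s
k2 = A * exp(-Ea/(R*T2)) = 841972.5970 * exp(-58602.3090/(8.314*312.3050)) = 1.3286e-04 1/s
k2/k1 = 1.3286e-04 / 5.1184e-05 = 2.5958


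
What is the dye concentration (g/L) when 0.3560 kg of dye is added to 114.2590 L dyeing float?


Formula: Conc = dye_mass(kg) / volume(L) * 1000
Substituting: Conc = 0.3560 / 114.2590 * 1000
Result: 3.1157 g/L


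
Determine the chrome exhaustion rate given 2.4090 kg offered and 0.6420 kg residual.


Formula: Uptake = (offered - residual) / offered * 100
Substituting: Uptake = (2.4090 - 0.6420) / 2.4090 * 100
Result: 73.3499 %


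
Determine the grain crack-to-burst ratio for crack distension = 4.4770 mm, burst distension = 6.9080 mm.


Formula: Ratio = crack / burst
Substituting: Ratio = 4.4770 / 6.9080
Result: 0.6481


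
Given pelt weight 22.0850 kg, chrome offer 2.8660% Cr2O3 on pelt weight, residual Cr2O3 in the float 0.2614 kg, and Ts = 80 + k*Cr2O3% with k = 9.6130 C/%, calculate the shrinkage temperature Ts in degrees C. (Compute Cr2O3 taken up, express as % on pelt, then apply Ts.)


Offered = pelt * offer_pct / 100 = 22.0850 * 2.8660 / 100 = 0.6330 kg
Uptake = offered - residual = 0.6330 - 0.2614 = 0.3716 kg
Cr2O3% on pelt = uptake / pelt * 100 = 0.3716 / 22.0850 * 100 = 1.6824 %
Ts = 80 + k * Cr2O3% = 80 + 9.6130 * 1.6824 = 96.1728 C


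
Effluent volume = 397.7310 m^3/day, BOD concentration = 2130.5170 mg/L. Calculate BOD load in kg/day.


Formula: BOD_load = volume * conc / 1000
Substituting: BOD_load = 397.7310 * 2130.5170 / 1000
Result: 847.3727 kg/day


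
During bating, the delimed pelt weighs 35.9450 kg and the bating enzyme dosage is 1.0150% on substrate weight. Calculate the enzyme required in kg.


Formula: Enzyme = substrate * pct / 100
Substituting: Enzyme = 35.9450 * 1.0150 / 100
Result: 0.3648 kg


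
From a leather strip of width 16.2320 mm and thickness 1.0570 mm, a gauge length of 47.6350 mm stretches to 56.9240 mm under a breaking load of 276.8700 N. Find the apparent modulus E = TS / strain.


TS = F / (w * t) = 276.8700 / (16.2320 * 1.0570) = 16.1372 N/mm^2
strain = (Lf - L0) / L0 = (56.9240 - 47.6350) / 47.6350 = 0.1950
E = TS / strain = 16.1372 / 0.1950 = 82.7534 N/mm^2


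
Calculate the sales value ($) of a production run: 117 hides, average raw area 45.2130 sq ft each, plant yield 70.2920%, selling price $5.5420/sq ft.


Raw_total = N * avg_area = 117 * 45.2130 = 5289.9210 sq ft
Finished = Raw_total * yield / 100 = 5289.9210 * 70.2920 / 100 = 3718.3913 sq ft
Value = Finished * price = 3718.3913 * 5.5420 = 20607.3244 $


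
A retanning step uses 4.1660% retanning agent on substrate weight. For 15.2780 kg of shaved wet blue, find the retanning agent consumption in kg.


Formula: Retan = substrate * pct / 100
Substituting: Retan = 15.2780 * 4.1660 / 100
Result: 0.6365 kg


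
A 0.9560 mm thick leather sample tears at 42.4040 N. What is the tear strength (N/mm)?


Formula: Tear strength = force / thickness
Substituting: Tear strength = 42.4040 / 0.9560
Result: 44.3556 N/mm


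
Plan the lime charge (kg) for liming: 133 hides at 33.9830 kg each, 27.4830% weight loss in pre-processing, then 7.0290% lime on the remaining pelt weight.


Total_raw = N * avg_wt = 133 * 33.9830 = 4519.7390 kg
Substrate = Total_raw * (1 - loss/100) = 4519.7390 * (1 - 27.4830/100) = 3277.5791 kg
Lime = Substrate * pct / 100 = 3277.5791 * 7.0290 / 100 = 230.3810 kg


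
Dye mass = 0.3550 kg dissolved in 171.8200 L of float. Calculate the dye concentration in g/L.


Formula: Conc = dye_mass(kg) / volume(L) * 1000
Substituting: Conc = 0.3550 / 171.8200 * 1000
Result: 2.0661 g/L


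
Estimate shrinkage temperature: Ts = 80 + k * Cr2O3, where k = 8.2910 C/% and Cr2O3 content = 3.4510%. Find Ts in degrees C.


Formula: Ts = 80 + k * Cr2O3
Substituting: Ts = 80 + 8.2910 * 3.4510
Result: 108.6122 C


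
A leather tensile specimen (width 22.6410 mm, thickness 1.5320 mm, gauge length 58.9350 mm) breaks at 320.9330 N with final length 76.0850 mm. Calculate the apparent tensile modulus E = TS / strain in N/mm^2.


TS = F / (w * t) = 320.9330 / (22.6410 * 1.5320) = 9.2525 N/mm^2
strain = (Lf - L0) / L0 = (76.0850 - 58.9350) / 58.9350 = 0.2910
E = TS / strain = 9.2525 / 0.2910 = 31.7958 N/mm^2


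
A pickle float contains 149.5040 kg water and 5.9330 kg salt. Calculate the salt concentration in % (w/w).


Formula: Conc = salt / (water + salt) * 100
Substituting: Conc = 5.9330 / (149.5040 + 5.9330) * 100
Result: 3.8170 %


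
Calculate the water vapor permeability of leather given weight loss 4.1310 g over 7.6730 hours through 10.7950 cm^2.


Formula: WVP = loss / (area * time)
Substituting: WVP = 4.1310 / (10.7950 * 7.6730)
Result: 0.0498732 g/(cm^2*hr)


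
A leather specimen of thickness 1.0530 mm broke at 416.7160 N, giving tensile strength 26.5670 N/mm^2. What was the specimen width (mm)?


Formula: w = F / (TS * t)
Substituting: w = 416.7160 / (26.5670 * 1.0530)
Result: 14.8960 mm


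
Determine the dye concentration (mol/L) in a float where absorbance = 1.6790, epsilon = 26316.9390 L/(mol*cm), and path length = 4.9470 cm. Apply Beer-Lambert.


Formula: c = A / (epsilon * l)
Substituting: c = 1.6790 / (26316.9390 * 4.9470)
Result: 1.2897e-05 mol/L


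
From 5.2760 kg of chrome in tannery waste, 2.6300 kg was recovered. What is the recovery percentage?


Formula: Recovery = recovered / input * 100
Substituting: Recovery = 2.6300 / 5.2760 * 100
Result: 49.8484 %


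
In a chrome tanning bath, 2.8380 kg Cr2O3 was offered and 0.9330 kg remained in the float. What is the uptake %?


Formula: Uptake = (offered - residual) / offered * 100
Substituting: Uptake = (2.8380 - 0.9330) / 2.8380 * 100
Result: 67.1247 %


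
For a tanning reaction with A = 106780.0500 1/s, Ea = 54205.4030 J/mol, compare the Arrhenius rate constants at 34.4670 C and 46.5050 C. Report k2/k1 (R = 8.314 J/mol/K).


T1 = 34.4670 + 273.15 = 307.6170 K; T2 = 46.5050 + 273.15 = 319.6550 K
k1 = A * exp(-Ea/(R*T1)) = 106780.0500 * exp(-54205.4030/(8.314*307.6170)) = 6.6659e-05 1/s
k2 = A * exp(-Ea/(R*T2)) = 106780.0500 * exp(-54205.4030/(8.314*319.6550)) = 1.4808e-04 1/s
k2/k1 = 1.4808e-04 / 6.6659e-05 = 2.2215


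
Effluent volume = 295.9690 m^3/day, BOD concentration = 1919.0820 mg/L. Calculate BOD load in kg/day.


Formula: BOD_load = volume * conc / 1000
Substituting: BOD_load = 295.9690 * 1919.0820 / 1000
Result: 567.9888 kg/day


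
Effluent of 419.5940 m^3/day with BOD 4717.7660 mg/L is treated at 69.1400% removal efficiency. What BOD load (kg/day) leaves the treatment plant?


Load_in = volume * conc / 1000 = 419.5940 * 4717.7660 / 1000 = 1979.5463 kg/day
Removed = Load_in * eff / 100 = 1979.5463 * 69.1400 / 100 = 1368.6583 kg/day
Load_out = Load_in - Removed = 1979.5463 - 1368.6583 = 610.8880 kg/day


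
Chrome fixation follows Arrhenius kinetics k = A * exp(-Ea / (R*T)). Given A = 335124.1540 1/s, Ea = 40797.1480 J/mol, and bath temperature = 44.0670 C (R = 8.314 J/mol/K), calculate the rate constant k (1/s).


T_K = T_C + 273.15 = 44.0670 + 273.15 = 317.2170 K
exponent = -Ea / (R * T_K) = -40797.1480 / (8.314 * 317.2170) = -15.4690
k = A * exp(exponent) = 335124.1540 * exp(-15.4690) = 0.0641339 1/s


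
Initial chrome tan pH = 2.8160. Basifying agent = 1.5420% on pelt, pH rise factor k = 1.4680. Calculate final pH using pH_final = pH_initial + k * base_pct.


Formula: pH_final = pH_initial + k * base_pct
Substituting: pH_final = 2.8160 + 1.4680 * 1.5420
Result: 5.0797


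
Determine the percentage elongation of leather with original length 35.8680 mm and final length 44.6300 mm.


Formula: Elongation = (Lf - L0) / L0 * 100
Substituting: Elongation = (44.6300 - 35.8680) / 35.8680 * 100
Result: 24.4285 %


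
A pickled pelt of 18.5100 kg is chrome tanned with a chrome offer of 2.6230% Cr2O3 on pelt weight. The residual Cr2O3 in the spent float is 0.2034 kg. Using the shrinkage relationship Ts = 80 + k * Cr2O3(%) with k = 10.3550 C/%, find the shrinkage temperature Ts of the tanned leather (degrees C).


Offered = pelt * offer_pct / 100 = 18.5100 * 2.6230 / 100 = 0.4855 kg
Uptake = offered - residual = 0.4855 - 0.2034 = 0.2821 kg
Cr2O3% on pelt = uptake / pelt * 100 = 0.2821 / 18.5100 * 100 = 1.5241 %
Ts = 80 + k * Cr2O3% = 80 + 10.3550 * 1.5241 = 95.7824 C


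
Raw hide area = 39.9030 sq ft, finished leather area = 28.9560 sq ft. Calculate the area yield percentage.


Formula: Yield = finished / raw * 100
Substituting: Yield = 28.9560 / 39.9030 * 100
Result: 72.5660 %


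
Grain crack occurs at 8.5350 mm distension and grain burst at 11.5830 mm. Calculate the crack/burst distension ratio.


Formula: Ratio = crack / burst
Substituting: Ratio = 8.5350 / 11.5830
Result: 0.7369


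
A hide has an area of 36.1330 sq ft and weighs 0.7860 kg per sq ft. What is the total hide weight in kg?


Formula: Weight = area * weight_per_sqft
Substituting: Weight = 36.1330 * 0.7860
Result: 28.4005 kg


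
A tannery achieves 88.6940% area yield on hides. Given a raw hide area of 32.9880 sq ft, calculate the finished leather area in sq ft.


Formula: finished = raw * yield / 100
Substituting: finished = 32.9880 * 88.6940 / 100
Result: 29.2584 sq ft


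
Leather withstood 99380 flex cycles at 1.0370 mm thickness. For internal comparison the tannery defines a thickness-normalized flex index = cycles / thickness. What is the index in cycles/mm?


Formula: Index = cycles / thickness
Substituting: Index = 99380 / 1.0370
Result: 95834.1369 cycles/mm


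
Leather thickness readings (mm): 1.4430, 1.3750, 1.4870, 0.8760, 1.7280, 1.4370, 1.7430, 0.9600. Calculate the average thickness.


Formula: Average = sum / n
Substituting: Average = 11.0490 / 8
Result: 1.3811 mm


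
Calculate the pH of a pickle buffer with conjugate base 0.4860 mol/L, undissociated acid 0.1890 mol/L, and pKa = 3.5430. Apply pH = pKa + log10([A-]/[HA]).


ratio = [A-] / [HA] = 0.4860 / 0.1890 = 2.5714
log10(ratio) = 0.4102
pH = pKa + log10(ratio) = 3.5430 + 0.4102 = 3.9532


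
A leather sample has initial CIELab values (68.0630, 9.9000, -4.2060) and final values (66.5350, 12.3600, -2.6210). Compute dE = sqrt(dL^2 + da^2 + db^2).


dL = -1.5280, da = 2.4600, db = 1.5850
dE = sqrt((-1.5280)^2 + 2.4600^2 + 1.5850^2) = 3.3013


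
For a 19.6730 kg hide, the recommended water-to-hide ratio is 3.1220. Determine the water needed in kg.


Formula: Water = hide_weight * ratio
Substituting: Water = 19.6730 * 3.1220
Result: 61.4191 kg


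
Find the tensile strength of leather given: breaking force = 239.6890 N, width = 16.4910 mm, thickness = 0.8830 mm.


Formula: TS = force / (width * thickness)
Substituting: TS = 239.6890 / (16.4910 * 0.8830)
Result: 16.4604 N/mm^2


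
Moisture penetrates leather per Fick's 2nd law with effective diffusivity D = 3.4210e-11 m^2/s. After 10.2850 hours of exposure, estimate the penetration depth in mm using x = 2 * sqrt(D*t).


t = 10.2850 hr * 3600 = 37026.0000 s
D * t = 3.4210e-11 * 37026.0000 = 1.2667e-06
x = 2 * sqrt(D*t) = 2 * sqrt(1.2667e-06) = 0.00225092 m = 2.2509 mm


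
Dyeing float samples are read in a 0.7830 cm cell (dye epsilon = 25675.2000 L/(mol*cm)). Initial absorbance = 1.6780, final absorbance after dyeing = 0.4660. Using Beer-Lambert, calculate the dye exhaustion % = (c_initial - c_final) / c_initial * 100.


c_initial = A_i / (epsilon * l) = 1.6780 / (25675.2000 * 0.7830) = 8.3467e-05 mol/L
c_final = A_f / (epsilon * l) = 0.4660 / (25675.2000 * 0.7830) = 2.3180e-05 mol/L
Exhaustion = (c_initial - c_final) / c_initial * 100 = (8.3467e-05 - 2.3180e-05) / 8.3467e-05 * 100 = 72.2288 %


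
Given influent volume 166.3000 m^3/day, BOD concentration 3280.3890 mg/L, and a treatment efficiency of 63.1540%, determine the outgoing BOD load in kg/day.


Load_in = volume * conc / 1000 = 166.3000 * 3280.3890 / 1000 = 545.5287 kg/day
Removed = Load_in * eff / 100 = 545.5287 * 63.1540 / 100 = 344.5232 kg/day
Load_out = Load_in - Removed = 545.5287 - 344.5232 = 201.0055 kg/day


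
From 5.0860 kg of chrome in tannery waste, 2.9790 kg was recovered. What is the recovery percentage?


Formula: Recovery = recovered / input * 100
Substituting: Recovery = 2.9790 / 5.0860 * 100
Result: 58.5726 %


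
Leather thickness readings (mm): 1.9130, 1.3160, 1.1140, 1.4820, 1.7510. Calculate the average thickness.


Formula: Average = sum / n
Substituting: Average = 7.5760 / 5
Result: 1.5152 mm


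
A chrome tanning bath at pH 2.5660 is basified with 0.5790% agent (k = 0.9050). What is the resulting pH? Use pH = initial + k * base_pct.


Formula: pH_final = pH_initial + k * base_pct
Substituting: pH_final = 2.5660 + 0.9050 * 0.5790
Result: 3.0900


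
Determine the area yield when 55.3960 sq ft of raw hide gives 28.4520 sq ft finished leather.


Formula: Yield = finished / raw * 100
Substituting: Yield = 28.4520 / 55.3960 * 100
Result: 51.3611 %


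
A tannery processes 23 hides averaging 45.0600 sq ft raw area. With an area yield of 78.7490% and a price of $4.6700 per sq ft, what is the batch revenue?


Raw_total = N * avg_area = 23 * 45.0600 = 1036.3800 sq ft
Finished = Raw_total * yield / 100 = 1036.3800 * 78.7490 / 100 = 816.1389 sq ft
Value = Finished * price = 816.1389 * 4.6700 = 3811.3686 $


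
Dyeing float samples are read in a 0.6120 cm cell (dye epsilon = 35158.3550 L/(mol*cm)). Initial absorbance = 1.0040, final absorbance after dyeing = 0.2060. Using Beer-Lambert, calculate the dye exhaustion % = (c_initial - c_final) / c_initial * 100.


c_initial = A_i / (epsilon * l) = 1.0040 / (35158.3550 * 0.6120) = 4.6661e-05 mol/L
c_final = A_f / (epsilon * l) = 0.2060 / (35158.3550 * 0.6120) = 9.5739e-06 mol/L
Exhaustion = (c_initial - c_final) / c_initial * 100 = (4.6661e-05 - 9.5739e-06) / 4.6661e-05 * 100 = 79.4821 %


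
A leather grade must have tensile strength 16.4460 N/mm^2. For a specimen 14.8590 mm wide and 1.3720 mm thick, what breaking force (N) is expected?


Formula: F = TS * w * t
Substituting: F = 16.4460 * 14.8590 * 1.3720
Result: 335.2772 N


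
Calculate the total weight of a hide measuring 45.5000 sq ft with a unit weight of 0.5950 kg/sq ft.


Formula: Weight = area * weight_per_sqft
Substituting: Weight = 45.5000 * 0.5950
Result: 27.0725 kg


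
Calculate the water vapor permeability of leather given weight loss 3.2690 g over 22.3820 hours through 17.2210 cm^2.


Formula: WVP = loss / (area * time)
Substituting: WVP = 3.2690 / (17.2210 * 22.3820)
Result: 0.00848121 g/(cm^2*hr)


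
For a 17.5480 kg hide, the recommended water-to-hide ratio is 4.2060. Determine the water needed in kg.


Formula: Water = hide_weight * ratio
Substituting: Water = 17.5480 * 4.2060
Result: 73.8069 kg


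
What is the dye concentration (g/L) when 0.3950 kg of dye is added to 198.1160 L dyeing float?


Formula: Conc = dye_mass(kg) / volume(L) * 1000
Substituting: Conc = 0.3950 / 198.1160 * 1000
Result: 1.9938 g/L


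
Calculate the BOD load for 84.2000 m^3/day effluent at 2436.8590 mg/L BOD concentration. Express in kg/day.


Formula: BOD_load = volume * conc / 1000
Substituting: BOD_load = 84.2000 * 2436.8590 / 1000
Result: 205.1835 kg/day


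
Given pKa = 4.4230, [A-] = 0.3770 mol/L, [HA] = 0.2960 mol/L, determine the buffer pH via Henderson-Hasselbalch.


ratio = [A-] / [HA] = 0.3770 / 0.2960 = 1.2736
log10(ratio) = 0.1050
pH = pKa + log10(ratio) = 4.4230 + 0.1050 = 4.5280


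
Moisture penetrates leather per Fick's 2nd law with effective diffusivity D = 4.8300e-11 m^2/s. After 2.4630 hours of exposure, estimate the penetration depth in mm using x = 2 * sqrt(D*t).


t = 2.4630 hr * 3600 = 8866.8000 s
D * t = 4.8300e-11 * 8866.8000 = 4.2827e-07
x = 2 * sqrt(D*t) = 2 * sqrt(4.2827e-07) = 0.00130884 m = 1.3088 mm


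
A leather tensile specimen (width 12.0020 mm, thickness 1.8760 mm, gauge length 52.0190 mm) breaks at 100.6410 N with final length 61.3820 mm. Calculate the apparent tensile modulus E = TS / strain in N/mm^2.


TS = F / (w * t) = 100.6410 / (12.0020 * 1.8760) = 4.4698 N/mm^2
strain = (Lf - L0) / L0 = (61.3820 - 52.0190) / 52.0190 = 0.1800
E = TS / strain = 4.4698 / 0.1800 = 24.8334 N/mm^2


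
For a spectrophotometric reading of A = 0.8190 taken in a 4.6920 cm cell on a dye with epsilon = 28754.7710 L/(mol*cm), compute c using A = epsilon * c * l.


Formula: c = A / (epsilon * l)
Substituting: c = 0.8190 / (28754.7710 * 4.6920)
Result: 6.0704e-06 mol/L


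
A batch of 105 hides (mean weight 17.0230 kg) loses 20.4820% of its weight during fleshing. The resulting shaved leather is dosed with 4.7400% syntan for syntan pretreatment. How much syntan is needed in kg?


Total_raw = N * avg_wt = 105 * 17.0230 = 1787.4150 kg
Substrate = Total_raw * (1 - loss/100) = 1787.4150 * (1 - 20.4820/100) = 1421.3167 kg
Syntan = Substrate * pct / 100 = 1421.3167 * 4.7400 / 100 = 67.3704 kg


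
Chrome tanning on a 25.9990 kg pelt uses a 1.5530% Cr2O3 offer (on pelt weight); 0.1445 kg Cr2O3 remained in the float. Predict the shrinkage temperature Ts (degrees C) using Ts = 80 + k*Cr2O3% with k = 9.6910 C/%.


Offered = pelt * offer_pct / 100 = 25.9990 * 1.5530 / 100 = 0.4038 kg
Uptake = offered - residual = 0.4038 - 0.1445 = 0.2593 kg
Cr2O3% on pelt = uptake / pelt * 100 = 0.2593 / 25.9990 * 100 = 0.9972 %
Ts = 80 + k * Cr2O3% = 80 + 9.6910 * 0.9972 = 89.6640 C


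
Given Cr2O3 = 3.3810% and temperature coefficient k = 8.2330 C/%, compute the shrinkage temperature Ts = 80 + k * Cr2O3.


Formula: Ts = 80 + k * Cr2O3
Substituting: Ts = 80 + 8.2330 * 3.3810
Result: 107.8358 C


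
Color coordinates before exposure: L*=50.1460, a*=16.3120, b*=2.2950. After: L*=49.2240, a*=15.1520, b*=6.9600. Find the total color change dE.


dL = -0.9220, da = -1.1600, db = 4.6650
dE = sqrt((-0.9220)^2 + (-1.1600)^2 + 4.6650^2) = 4.8947


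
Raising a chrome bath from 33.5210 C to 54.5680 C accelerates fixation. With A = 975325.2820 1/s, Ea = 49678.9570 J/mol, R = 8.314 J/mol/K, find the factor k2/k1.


T1 = 33.5210 + 273.15 = 306.6710 K; T2 = 54.5680 + 273.15 = 327.7180 K
k1 = A * exp(-Ea/(R*T1)) = 975325.2820 * exp(-49678.9570/(8.314*306.6710)) = 0.00336612 1/s
k2 = A * exp(-Ea/(R*T2)) = 975325.2820 * exp(-49678.9570/(8.314*327.7180)) = 0.0117648 1/s
k2/k1 = 0.0117648 / 0.00336612 = 3.4951


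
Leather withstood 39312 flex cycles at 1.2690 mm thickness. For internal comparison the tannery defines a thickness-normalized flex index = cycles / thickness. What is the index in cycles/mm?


Formula: Index = cycles / thickness
Substituting: Index = 39312 / 1.2690
Result: 30978.7234 cycles/mm


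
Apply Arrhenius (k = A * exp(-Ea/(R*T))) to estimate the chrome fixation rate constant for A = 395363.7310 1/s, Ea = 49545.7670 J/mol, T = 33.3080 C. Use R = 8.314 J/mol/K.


T_K = T_C + 273.15 = 33.3080 + 273.15 = 306.4580 K
exponent = -Ea / (R * T_K) = -49545.7670 / (8.314 * 306.4580) = -19.4458
k = A * exp(exponent) = 395363.7310 * exp(-19.4458) = 0.0014184 1/s


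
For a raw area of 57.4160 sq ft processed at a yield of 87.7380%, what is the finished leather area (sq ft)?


Formula: finished = raw * yield / 100
Substituting: finished = 57.4160 * 87.7380 / 100
Result: 50.3757 sq ft


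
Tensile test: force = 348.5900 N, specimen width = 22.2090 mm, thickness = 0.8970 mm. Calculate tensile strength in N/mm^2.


Formula: TS = force / (width * thickness)
Substituting: TS = 348.5900 / (22.2090 * 0.8970)
Result: 17.4982 N/mm^2


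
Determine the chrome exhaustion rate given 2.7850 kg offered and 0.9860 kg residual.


Formula: Uptake = (offered - residual) / offered * 100
Substituting: Uptake = (2.7850 - 0.9860) / 2.7850 * 100
Result: 64.5961 %


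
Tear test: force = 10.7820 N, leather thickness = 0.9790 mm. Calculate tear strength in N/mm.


Formula: Tear strength = force / thickness
Substituting: Tear strength = 10.7820 / 0.9790
Result: 11.0133 N/mm


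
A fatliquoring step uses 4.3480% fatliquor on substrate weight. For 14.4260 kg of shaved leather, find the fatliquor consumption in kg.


Formula: Fat = substrate * pct / 100
Substituting: Fat = 14.4260 * 4.3480 / 100
Result: 0.6272 kg


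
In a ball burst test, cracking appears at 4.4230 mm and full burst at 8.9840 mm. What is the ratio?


Formula: Ratio = crack / burst
Substituting: Ratio = 4.4230 / 8.9840
Result: 0.4923


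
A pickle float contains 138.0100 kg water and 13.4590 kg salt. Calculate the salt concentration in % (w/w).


Formula: Conc = salt / (water + salt) * 100
Substituting: Conc = 13.4590 / (138.0100 + 13.4590) * 100
Result: 8.8856 %


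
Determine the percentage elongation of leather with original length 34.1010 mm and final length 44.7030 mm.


Formula: Elongation = (Lf - L0) / L0 * 100
Substituting: Elongation = (44.7030 - 34.1010) / 34.1010 * 100
Result: 31.0900 %


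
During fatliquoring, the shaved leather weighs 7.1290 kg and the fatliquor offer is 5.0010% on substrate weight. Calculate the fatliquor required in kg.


Formula: Fat = substrate * pct / 100
Substituting: Fat = 7.1290 * 5.0010 / 100
Result: 0.3565 kg


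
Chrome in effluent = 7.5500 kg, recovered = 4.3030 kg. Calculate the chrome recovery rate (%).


Formula: Recovery = recovered / input * 100
Substituting: Recovery = 4.3030 / 7.5500 * 100
Result: 56.9934 %


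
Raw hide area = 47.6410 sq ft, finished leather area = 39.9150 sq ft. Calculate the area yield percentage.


Formula: Yield = finished / raw * 100
Substituting: Yield = 39.9150 / 47.6410 * 100
Result: 83.7829 %


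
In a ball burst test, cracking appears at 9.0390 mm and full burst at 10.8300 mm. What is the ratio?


Formula: Ratio = crack / burst
Substituting: Ratio = 9.0390 / 10.8300
Result: 0.8346


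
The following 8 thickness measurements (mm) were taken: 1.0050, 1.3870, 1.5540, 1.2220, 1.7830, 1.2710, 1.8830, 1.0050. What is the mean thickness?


Formula: Average = sum / n
Substituting: Average = 11.1100 / 8
Result: 1.3887 mm


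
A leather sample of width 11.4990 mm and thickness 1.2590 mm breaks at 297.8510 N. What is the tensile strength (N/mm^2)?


Formula: TS = force / (width * thickness)
Substituting: TS = 297.8510 / (11.4990 * 1.2590)
Result: 20.5737 N/mm^2


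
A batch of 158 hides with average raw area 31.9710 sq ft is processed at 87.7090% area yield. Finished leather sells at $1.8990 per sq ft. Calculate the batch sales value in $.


Raw_total = N * avg_area = 158 * 31.9710 = 5051.4180 sq ft
Finished = Raw_total * yield / 100 = 5051.4180 * 87.7090 / 100 = 4430.5482 sq ft
Value = Finished * price = 4430.5482 * 1.8990 = 8413.6111 $


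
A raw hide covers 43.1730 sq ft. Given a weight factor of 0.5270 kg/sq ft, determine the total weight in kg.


Formula: Weight = area * weight_per_sqft
Substituting: Weight = 43.1730 * 0.5270
Result: 22.7522 kg


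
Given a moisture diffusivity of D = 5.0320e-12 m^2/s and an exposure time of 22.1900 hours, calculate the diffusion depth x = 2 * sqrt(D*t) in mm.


t = 22.1900 hr * 3600 = 79884.0000 s
D * t = 5.0320e-12 * 79884.0000 = 4.0198e-07
x = 2 * sqrt(D*t) = 2 * sqrt(4.0198e-07) = 0.00126803 m = 1.2680 mm


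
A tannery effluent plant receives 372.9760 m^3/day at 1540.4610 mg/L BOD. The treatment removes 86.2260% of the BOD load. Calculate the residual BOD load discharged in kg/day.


Load_in = volume * conc / 1000 = 372.9760 * 1540.4610 / 1000 = 574.5550 kg/day
Removed = Load_in * eff / 100 = 574.5550 * 86.2260 / 100 = 495.4158 kg/day
Load_out = Load_in - Removed = 574.5550 - 495.4158 = 79.1392 kg/day


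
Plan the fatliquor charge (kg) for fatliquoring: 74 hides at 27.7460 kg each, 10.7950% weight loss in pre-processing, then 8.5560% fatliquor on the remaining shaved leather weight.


Total_raw = N * avg_wt = 74 * 27.7460 = 2053.2040 kg
Substrate = Total_raw * (1 - loss/100) = 2053.2040 * (1 - 10.7950/100) = 1831.5606 kg
Fat = Substrate * pct / 100 = 1831.5606 * 8.5560 / 100 = 156.7083 kg


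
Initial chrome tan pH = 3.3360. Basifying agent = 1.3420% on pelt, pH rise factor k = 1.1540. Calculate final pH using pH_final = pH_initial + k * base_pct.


Formula: pH_final = pH_initial + k * base_pct
Substituting: pH_final = 3.3360 + 1.1540 * 1.3420
Result: 4.8847


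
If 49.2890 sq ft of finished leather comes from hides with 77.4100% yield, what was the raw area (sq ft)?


Formula: raw = finished * 100 / yield
Substituting: raw = 49.2890 * 100 / 77.4100
Result: 63.6727 sq ft


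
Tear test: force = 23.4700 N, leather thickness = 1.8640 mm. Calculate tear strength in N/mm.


Formula: Tear strength = force / thickness
Substituting: Tear strength = 23.4700 / 1.8640
Result: 12.5912 N/mm


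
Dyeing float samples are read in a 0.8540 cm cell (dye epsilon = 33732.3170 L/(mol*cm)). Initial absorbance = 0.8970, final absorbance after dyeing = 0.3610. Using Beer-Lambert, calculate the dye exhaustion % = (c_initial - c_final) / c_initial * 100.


c_initial = A_i / (epsilon * l) = 0.8970 / (33732.3170 * 0.8540) = 3.1138e-05 mol/L
c_final = A_f / (epsilon * l) = 0.3610 / (33732.3170 * 0.8540) = 1.2532e-05 mol/L
Exhaustion = (c_initial - c_final) / c_initial * 100 = (3.1138e-05 - 1.2532e-05) / 3.1138e-05 * 100 = 59.7547 %


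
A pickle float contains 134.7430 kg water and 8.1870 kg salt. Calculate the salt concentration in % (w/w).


Formula: Conc = salt / (water + salt) * 100
Substituting: Conc = 8.1870 / (134.7430 + 8.1870) * 100
Result: 5.7280 %


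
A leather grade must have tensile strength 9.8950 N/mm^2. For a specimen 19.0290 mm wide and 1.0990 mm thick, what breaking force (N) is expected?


Formula: F = TS * w * t
Substituting: F = 9.8950 * 19.0290 * 1.0990
Result: 206.9329 N


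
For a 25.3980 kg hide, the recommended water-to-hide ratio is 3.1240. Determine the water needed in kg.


Formula: Water = hide_weight * ratio
Substituting: Water = 25.3980 * 3.1240
Result: 79.3434 kg


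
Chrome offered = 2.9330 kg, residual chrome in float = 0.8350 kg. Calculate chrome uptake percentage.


Formula: Uptake = (offered - residual) / offered * 100
Substituting: Uptake = (2.9330 - 0.8350) / 2.9330 * 100
Result: 71.5309 %


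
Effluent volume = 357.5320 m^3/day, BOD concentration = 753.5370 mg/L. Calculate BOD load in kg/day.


Formula: BOD_load = volume * conc / 1000
Substituting: BOD_load = 357.5320 * 753.5370 / 1000
Result: 269.4136 kg/day


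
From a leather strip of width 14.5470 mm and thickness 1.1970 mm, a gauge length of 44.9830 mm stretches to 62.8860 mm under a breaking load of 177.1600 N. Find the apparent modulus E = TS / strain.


TS = F / (w * t) = 177.1600 / (14.5470 * 1.1970) = 10.1741 N/mm^2
strain = (Lf - L0) / L0 = (62.8860 - 44.9830) / 44.9830 = 0.3980
E = TS / strain = 10.1741 / 0.3980 = 25.5635 N/mm^2


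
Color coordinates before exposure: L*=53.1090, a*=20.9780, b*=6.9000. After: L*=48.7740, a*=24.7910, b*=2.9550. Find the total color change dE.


dL = -4.3350, da = 3.8130, db = -3.9450
dE = sqrt((-4.3350)^2 + 3.8130^2 + (-3.9450)^2) = 6.9924


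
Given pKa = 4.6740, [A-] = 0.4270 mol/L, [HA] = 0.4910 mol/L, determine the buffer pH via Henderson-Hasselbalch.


ratio = [A-] / [HA] = 0.4270 / 0.4910 = 0.8697
log10(ratio) = -0.0606536
pH = pKa + log10(ratio) = 4.6740 - 0.0606536 = 4.6133


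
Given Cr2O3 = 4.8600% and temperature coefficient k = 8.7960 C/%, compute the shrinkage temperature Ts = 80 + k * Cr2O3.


Formula: Ts = 80 + k * Cr2O3
Substituting: Ts = 80 + 8.7960 * 4.8600
Result: 122.7486 C


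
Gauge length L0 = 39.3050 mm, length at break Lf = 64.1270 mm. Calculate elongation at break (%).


Formula: Elongation = (Lf - L0) / L0 * 100
Substituting: Elongation = (64.1270 - 39.3050) / 39.3050 * 100
Result: 63.1523 %


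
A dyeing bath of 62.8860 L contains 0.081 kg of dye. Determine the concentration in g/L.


Formula: Conc = dye_mass(kg) / volume(L) * 1000
Substituting: Conc = 0.081 / 62.8860 * 1000
Result: 1.2880 g/L


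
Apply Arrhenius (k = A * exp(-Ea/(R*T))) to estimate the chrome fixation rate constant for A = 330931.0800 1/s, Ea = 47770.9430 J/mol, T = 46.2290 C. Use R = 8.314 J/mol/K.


T_K = T_C + 273.15 = 46.2290 + 273.15 = 319.3790 K
exponent = -Ea / (R * T_K) = -47770.9430 / (8.314 * 319.3790) = -17.9907
k = A * exp(exponent) = 330931.0800 * exp(-17.9907) = 0.0050873 1/s


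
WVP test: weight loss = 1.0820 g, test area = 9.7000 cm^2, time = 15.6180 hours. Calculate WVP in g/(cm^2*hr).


Formula: WVP = loss / (area * time)
Substituting: WVP = 1.0820 / (9.7000 * 15.6180)
Result: 0.00714217 g/(cm^2*hr)


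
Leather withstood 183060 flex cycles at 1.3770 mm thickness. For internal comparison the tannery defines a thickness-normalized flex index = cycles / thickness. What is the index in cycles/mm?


Formula: Index = cycles / thickness
Substituting: Index = 183060 / 1.3770
Result: 132941.1765 cycles/mm


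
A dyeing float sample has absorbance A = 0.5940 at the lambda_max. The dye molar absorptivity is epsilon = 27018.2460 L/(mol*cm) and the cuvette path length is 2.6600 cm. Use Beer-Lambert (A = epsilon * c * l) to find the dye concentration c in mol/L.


Formula: c = A / (epsilon * l)
Substituting: c = 0.5940 / (27018.2460 * 2.6600)
Result: 8.2651e-06 mol/L


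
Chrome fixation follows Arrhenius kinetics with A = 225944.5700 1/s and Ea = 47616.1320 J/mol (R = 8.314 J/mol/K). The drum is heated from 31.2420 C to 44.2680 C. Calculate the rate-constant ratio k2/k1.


T1 = 31.2420 + 273.15 = 304.3920 K; T2 = 44.2680 + 273.15 = 317.4180 K
k1 = A * exp(-Ea/(R*T1)) = 225944.5700 * exp(-47616.1320/(8.314*304.3920)) = 0.00152274 1/s
k2 = A * exp(-Ea/(R*T2)) = 225944.5700 * exp(-47616.1320/(8.314*317.4180)) = 0.00329578 1/s
k2/k1 = 0.00329578 / 0.00152274 = 2.1644


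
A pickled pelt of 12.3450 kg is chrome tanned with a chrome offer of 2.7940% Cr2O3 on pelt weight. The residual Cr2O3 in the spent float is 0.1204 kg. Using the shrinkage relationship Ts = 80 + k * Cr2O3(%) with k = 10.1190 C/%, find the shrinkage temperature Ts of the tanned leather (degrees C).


Offered = pelt * offer_pct / 100 = 12.3450 * 2.7940 / 100 = 0.3449 kg
Uptake = offered - residual = 0.3449 - 0.1204 = 0.2245 kg
Cr2O3% on pelt = uptake / pelt * 100 = 0.2245 / 12.3450 * 100 = 1.8187 %
Ts = 80 + k * Cr2O3% = 80 + 10.1190 * 1.8187 = 98.4035 C


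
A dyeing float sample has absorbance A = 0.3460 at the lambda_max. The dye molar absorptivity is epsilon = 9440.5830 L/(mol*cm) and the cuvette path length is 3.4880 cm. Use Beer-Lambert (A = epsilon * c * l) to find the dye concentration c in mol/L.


Formula: c = A / (epsilon * l)
Substituting: c = 0.3460 / (9440.5830 * 3.4880)
Result: 1.0508e-05 mol/L


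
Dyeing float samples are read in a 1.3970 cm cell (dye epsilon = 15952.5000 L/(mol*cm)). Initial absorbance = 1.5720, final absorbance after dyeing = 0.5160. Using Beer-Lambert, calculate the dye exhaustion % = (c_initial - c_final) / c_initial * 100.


c_initial = A_i / (epsilon * l) = 1.5720 / (15952.5000 * 1.3970) = 7.0539e-05 mol/L
c_final = A_f / (epsilon * l) = 0.5160 / (15952.5000 * 1.3970) = 2.3154e-05 mol/L
Exhaustion = (c_initial - c_final) / c_initial * 100 = (7.0539e-05 - 2.3154e-05) / 7.0539e-05 * 100 = 67.1756 %


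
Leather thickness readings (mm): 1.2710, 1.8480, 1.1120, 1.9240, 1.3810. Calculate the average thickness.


Formula: Average = sum / n
Substituting: Average = 7.5360 / 5
Result: 1.5072 mm


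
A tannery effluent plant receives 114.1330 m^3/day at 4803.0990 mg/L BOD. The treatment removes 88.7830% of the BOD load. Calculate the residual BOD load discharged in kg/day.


Load_in = volume * conc / 1000 = 114.1330 * 4803.0990 / 1000 = 548.1921 kg/day
Removed = Load_in * eff / 100 = 548.1921 * 88.7830 / 100 = 486.7014 kg/day
Load_out = Load_in - Removed = 548.1921 - 486.7014 = 61.4907 kg/day
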